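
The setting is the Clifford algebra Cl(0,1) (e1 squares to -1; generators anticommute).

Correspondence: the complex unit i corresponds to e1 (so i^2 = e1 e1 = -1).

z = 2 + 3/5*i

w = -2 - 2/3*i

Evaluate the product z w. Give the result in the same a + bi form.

In blades: z = 2 + 3/5*e1, w = -2 - 2/3*e1.
Distribute z over w term by term (generator squares from the signature, products reordered to ascending indices): (2)*w = -4 - 4/3*e1; (3/5*e1)*w = 2/5 - 6/5*e1.
Sum: -18/5 - 38/15*e1; translating back through the correspondence:
Answer: -18/5 - 38/15*i


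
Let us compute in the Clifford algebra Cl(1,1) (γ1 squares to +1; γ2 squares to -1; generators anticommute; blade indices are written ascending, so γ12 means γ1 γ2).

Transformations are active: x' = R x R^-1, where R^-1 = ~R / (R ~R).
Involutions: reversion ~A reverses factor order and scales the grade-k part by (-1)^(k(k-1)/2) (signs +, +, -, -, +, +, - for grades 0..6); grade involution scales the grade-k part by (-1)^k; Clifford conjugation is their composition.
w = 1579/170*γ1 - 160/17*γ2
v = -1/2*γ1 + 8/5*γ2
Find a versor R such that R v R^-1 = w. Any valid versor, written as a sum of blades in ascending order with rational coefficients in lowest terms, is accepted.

Reasoning: v^2 = w^2 = -231/100 since conjugation preserves the quadratic form; R = v + w = 747/85*γ1 - 664/85*γ2 is then valid when invertible, keeping its own part and reversing (v - w)/2.
Answer: 747/85*γ1 - 664/85*γ2


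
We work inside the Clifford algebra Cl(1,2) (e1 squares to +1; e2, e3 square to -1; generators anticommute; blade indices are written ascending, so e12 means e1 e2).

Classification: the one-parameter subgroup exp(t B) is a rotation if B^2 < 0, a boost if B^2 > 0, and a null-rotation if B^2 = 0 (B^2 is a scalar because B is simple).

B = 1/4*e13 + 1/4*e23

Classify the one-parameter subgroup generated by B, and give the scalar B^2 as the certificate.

B^2 term by term: the squares give (1/4)^2*(e13)^2 + (1/4)^2*(e23)^2 = 1/16*(+1) + 1/16*(-1) = 0 (each basis 2-blade squares to minus the product of its generators' squares); cross terms between blades sharing an index anticommute and cancel. So B^2 = 0.
Answer: null-rotation, certificate B^2 = 0. Key observation: B^2 = 0 is a conjugation invariant, so its sign decides the class regardless of the surface form of B.


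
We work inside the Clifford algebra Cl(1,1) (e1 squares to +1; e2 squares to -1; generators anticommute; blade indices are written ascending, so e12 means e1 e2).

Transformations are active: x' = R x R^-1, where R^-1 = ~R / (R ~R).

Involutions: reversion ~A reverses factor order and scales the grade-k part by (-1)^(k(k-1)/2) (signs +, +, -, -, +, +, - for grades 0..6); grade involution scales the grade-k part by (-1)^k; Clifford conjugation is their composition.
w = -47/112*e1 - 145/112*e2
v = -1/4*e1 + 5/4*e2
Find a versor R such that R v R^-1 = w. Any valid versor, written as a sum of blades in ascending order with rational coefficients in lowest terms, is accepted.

The midline construction: v and w both square to -3/2, so reflecting in their sum -75/112*e1 - 5/112*e2 exchanges them.
Answer: -75/112*e1 - 5/112*e2


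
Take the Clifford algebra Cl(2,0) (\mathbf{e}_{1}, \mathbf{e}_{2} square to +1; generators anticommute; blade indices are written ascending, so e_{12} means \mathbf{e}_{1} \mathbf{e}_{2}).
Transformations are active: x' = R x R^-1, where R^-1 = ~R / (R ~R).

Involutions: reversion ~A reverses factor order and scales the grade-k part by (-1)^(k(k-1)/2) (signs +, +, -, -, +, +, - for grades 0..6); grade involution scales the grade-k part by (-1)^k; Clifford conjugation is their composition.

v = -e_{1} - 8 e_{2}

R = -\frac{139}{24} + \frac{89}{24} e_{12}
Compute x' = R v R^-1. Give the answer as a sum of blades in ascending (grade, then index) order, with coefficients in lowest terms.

~R = -\frac{139}{24} - \frac{89}{24} e_{12}, and R ~R = \frac{13621}{288}, so R^-1 = ~R / (\frac{13621}{288}).
R v = -\frac{191}{8} e_{1} + \frac{1201}{24} e_{2}
Answer: \frac{93268}{13621} e_{1} - \frac{57971}{13621} e_{2}


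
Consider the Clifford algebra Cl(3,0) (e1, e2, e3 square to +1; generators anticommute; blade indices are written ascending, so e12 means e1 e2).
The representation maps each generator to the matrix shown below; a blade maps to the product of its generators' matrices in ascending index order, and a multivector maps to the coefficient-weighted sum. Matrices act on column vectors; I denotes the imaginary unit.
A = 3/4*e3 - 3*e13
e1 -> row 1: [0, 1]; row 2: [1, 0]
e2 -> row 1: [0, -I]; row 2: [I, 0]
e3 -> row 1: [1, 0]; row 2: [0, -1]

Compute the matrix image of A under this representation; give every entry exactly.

Bivector images (products of the table entries): rho(e13) = rho(e1)rho(e3) = row 1: [0, -1]; row 2: [1, 0].
M = (3/4)*rho(e3) + (-3)*rho(e13), summed entrywise:
Answer: row 1: [3/4, 3]; row 2: [-3, -3/4]


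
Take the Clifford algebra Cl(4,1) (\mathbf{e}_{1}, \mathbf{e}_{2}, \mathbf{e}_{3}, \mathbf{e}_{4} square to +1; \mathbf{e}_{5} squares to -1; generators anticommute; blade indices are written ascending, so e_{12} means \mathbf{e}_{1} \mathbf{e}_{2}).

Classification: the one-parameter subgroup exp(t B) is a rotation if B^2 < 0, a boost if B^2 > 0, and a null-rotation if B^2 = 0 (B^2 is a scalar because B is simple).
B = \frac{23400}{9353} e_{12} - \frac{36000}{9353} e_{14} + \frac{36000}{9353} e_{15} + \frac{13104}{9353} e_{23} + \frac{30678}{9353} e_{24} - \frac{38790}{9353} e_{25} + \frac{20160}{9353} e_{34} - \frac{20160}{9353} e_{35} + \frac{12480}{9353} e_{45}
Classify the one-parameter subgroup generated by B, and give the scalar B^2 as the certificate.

B^2 term by term: the squares give (\frac{23400}{9353})^2*(e_{12})^2 + (-\frac{36000}{9353})^2*(e_{14})^2 + (\frac{36000}{9353})^2*(e_{15})^2 + (\frac{13104}{9353})^2*(e_{23})^2 + (\frac{30678}{9353})^2*(e_{24})^2 + (-\frac{38790}{9353})^2*(e_{25})^2 + (\frac{20160}{9353})^2*(e_{34})^2 + (-\frac{20160}{9353})^2*(e_{35})^2 + (\frac{12480}{9353})^2*(e_{45})^2 = \frac{547560000}{87478609}*(-1) + \frac{1296000000}{87478609}*(-1) + \frac{1296000000}{87478609}*(+1) + \frac{171714816}{87478609}*(-1) + \frac{941139684}{87478609}*(-1) + \frac{1504664100}{87478609}*(+1) + \frac{406425600}{87478609}*(-1) + \frac{406425600}{87478609}*(+1) + \frac{155750400}{87478609}*(+1) = 0 (each basis 2-blade squares to minus the product of its generators' squares); cross terms between blades sharing an index anticommute and cancel; the commuting (index-disjoint) pairs give grade-4 terms 2*c*c'*(blade product), which cancel blade by blade — e_{1234}: \frac{943488000}{87478609} - \frac{943488000}{87478609} = 0; e_{1235}: -\frac{943488000}{87478609} + \frac{943488000}{87478609} = 0; e_{1245}: \frac{584064000}{87478609} - \frac{2792880000}{87478609} + \frac{2208816000}{87478609} = 0; e_{1345}: -\frac{1451520000}{87478609} + \frac{1451520000}{87478609} = 0; e_{2345}: \frac{327075840}{87478609} + \frac{1236936960}{87478609} - \frac{1564012800}{87478609} = 0 — confirming B is simple. So B^2 = 0.
Answer: null-rotation, certificate B^2 = 0. The class reads off the invariant scalar 0 directly.


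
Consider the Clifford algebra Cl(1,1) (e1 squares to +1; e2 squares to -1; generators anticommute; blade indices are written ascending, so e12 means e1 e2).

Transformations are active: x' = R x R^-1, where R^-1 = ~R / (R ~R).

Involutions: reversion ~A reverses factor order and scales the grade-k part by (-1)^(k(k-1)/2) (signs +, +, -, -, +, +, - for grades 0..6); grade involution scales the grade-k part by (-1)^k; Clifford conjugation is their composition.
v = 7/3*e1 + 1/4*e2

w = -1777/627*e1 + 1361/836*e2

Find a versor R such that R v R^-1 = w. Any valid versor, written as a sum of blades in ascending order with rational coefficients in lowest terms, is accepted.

Construction: equal norms (both 775/144) license R = v + w = -314/627*e1 + 785/418*e2 — nothing changes along that direction, while (v - w)/2 changes sign, so v maps onto w.
Answer: -314/627*e1 + 785/418*e2


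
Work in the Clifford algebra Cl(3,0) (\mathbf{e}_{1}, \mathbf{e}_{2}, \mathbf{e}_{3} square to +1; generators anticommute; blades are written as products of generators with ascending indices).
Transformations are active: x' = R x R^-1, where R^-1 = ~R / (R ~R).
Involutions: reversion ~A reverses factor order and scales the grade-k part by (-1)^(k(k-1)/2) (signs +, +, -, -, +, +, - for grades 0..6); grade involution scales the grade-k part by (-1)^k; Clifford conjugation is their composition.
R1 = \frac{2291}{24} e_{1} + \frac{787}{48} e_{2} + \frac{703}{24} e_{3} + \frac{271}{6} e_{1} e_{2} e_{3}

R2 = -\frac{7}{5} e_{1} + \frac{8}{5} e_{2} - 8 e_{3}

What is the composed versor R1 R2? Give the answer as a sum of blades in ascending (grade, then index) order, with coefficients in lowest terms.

Distribute over the terms of R2 (each basis-blade product reordered to ascending indices, repeated generators contracted through their squares):
R1 (-\frac{7}{5} e_{1}) = -\frac{16037}{120} + \frac{5509}{240} e_{1} e_{2} + \frac{4921}{120} e_{1} e_{3} - \frac{1897}{30} e_{2} e_{3}
R1 (\frac{8}{5} e_{2}) = \frac{787}{30} + \frac{2291}{15} e_{1} e_{2} - \frac{1084}{15} e_{1} e_{3} - \frac{703}{15} e_{2} e_{3}
R1 (-8 e_{3}) = -\frac{703}{3} - \frac{1084}{3} e_{1} e_{2} - \frac{2291}{3} e_{1} e_{3} - \frac{787}{6} e_{2} e_{3}
Summing the partial products and collecting blades:
Answer: -\frac{41009}{120} - \frac{8911}{48} e_{1} e_{2} - \frac{31797}{40} e_{1} e_{3} - \frac{3619}{15} e_{2} e_{3}


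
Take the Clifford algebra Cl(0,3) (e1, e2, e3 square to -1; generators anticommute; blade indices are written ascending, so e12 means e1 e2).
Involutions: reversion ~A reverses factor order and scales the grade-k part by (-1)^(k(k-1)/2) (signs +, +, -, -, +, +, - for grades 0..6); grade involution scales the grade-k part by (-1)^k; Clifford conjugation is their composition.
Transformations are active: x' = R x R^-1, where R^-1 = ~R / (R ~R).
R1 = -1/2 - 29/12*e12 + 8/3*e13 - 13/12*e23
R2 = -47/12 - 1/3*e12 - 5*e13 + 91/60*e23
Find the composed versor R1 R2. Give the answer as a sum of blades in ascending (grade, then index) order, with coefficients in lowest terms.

Distribute over the terms of R1 (each basis-blade product reordered to ascending indices, repeated generators contracted through their squares):
(-1/2) R2 = 47/24 + 1/6*e12 + 5/2*e13 - 91/120*e23
(-29/12*e12) R2 = -29/36 + 1363/144*e12 + 2639/720*e13 + 145/12*e23
(8/3*e13) R2 = 40/3 + 182/45*e12 - 94/9*e13 + 8/9*e23
(-13/12*e23) R2 = 1183/720 - 65/12*e12 + 13/36*e13 + 611/144*e23
Summing the partial products and collecting blades:
Answer: 3871/240 + 5947/720*e12 - 2821/720*e13 + 11849/720*e23


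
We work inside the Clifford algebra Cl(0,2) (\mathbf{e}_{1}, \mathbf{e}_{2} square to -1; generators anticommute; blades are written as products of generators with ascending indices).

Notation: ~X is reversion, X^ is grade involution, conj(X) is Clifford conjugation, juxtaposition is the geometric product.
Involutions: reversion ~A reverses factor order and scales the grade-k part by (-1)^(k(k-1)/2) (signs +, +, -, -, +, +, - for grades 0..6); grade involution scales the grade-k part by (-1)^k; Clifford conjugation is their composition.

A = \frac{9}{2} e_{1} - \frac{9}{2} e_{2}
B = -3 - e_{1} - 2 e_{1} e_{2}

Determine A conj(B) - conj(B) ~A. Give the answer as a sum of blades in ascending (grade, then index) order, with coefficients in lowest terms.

first term: -\frac{9}{2} - \frac{45}{2} e_{1} + \frac{9}{2} e_{2} + \frac{9}{2} e_{1} e_{2}
second term: -\frac{9}{2} - \frac{9}{2} e_{1} + \frac{45}{2} e_{2} - \frac{9}{2} e_{1} e_{2}
Answer: -18 e_{1} - 18 e_{2} + 9 e_{1} e_{2}


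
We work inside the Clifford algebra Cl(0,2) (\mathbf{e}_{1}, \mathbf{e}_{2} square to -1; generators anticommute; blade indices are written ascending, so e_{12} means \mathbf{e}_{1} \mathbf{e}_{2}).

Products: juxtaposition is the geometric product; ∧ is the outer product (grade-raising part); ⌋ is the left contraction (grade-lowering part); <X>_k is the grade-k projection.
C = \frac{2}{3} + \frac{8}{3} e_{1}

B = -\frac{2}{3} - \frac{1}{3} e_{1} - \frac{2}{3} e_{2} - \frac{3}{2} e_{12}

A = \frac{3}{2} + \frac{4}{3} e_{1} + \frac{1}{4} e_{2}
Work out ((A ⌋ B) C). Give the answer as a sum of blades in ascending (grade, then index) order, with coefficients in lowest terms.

step 1: -\frac{7}{18} - \frac{7}{8} e_{1} + e_{2} - \frac{9}{4} e_{12}
step 2: \frac{56}{27} - \frac{175}{108} e_{1} - \frac{16}{3} e_{2} - \frac{25}{6} e_{12}
Answer: \frac{56}{27} - \frac{175}{108} e_{1} - \frac{16}{3} e_{2} - \frac{25}{6} e_{12}


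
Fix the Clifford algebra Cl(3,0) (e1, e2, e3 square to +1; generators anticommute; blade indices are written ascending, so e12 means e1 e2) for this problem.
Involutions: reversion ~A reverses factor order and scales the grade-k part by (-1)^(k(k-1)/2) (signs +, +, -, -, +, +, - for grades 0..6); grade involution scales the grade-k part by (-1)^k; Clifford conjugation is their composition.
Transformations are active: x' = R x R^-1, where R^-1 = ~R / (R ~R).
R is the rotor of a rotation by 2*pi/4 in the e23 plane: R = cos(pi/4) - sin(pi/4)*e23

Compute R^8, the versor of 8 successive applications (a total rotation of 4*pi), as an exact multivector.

Rotor phase runs at HALF the rotation angle; powers of one rotor simply add phase, so after 8 steps in e23 the phase is 8*pi/4 = 2*pi and R^8 = cos(2*pi) - sin(2*pi)*e23.
cos(2*pi) = 1 and sin(2*pi) = 0, so R^8 = 1. The total rotation 4*pi is 2 full turns, so every vector returns to itself, yet the rotor is +1, back on the identity sheet (an even number of 2*pi turns).
Answer: 1


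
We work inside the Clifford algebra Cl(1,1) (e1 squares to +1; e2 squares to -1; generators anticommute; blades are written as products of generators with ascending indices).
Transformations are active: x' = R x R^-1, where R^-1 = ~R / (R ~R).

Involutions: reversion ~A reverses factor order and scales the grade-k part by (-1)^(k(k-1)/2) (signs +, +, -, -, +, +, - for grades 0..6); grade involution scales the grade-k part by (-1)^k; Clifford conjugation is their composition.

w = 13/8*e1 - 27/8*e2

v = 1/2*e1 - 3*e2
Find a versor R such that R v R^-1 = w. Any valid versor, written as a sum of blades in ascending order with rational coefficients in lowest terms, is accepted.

Take R = v + w = 17/8*e1 - 51/8*e2. Because q(v) = q(w) = -35/4, conjugation by R sends v exactly to w.
Answer: 17/8*e1 - 51/8*e2


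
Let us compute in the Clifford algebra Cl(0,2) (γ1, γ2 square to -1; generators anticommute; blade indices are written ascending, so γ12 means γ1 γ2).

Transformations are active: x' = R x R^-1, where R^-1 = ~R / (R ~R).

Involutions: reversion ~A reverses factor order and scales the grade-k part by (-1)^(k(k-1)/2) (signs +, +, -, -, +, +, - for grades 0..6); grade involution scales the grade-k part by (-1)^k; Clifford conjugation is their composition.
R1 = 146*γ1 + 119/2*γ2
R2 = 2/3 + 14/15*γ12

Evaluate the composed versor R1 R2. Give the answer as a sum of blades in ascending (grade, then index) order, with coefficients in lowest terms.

Distribute over the terms of R1 (each basis-blade product reordered to ascending indices, repeated generators contracted through their squares):
(146*γ1) R2 = 292/3*γ1 - 2044/15*γ2
(119/2*γ2) R2 = 833/15*γ1 + 119/3*γ2
Summing the partial products and collecting blades:
Answer: 2293/15*γ1 - 483/5*γ2


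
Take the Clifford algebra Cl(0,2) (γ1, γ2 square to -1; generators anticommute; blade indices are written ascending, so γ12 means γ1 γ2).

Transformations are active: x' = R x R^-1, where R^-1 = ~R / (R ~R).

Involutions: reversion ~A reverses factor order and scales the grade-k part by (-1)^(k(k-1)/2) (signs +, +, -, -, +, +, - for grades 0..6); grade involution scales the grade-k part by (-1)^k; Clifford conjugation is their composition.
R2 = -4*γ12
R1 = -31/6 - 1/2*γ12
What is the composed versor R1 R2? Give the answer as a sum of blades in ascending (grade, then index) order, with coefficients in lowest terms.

Distribute over the terms of R2 (each basis-blade product reordered to ascending indices, repeated generators contracted through their squares):
R1 (-4*γ12) = -2 + 62/3*γ12
Answer: -2 + 62/3*γ12


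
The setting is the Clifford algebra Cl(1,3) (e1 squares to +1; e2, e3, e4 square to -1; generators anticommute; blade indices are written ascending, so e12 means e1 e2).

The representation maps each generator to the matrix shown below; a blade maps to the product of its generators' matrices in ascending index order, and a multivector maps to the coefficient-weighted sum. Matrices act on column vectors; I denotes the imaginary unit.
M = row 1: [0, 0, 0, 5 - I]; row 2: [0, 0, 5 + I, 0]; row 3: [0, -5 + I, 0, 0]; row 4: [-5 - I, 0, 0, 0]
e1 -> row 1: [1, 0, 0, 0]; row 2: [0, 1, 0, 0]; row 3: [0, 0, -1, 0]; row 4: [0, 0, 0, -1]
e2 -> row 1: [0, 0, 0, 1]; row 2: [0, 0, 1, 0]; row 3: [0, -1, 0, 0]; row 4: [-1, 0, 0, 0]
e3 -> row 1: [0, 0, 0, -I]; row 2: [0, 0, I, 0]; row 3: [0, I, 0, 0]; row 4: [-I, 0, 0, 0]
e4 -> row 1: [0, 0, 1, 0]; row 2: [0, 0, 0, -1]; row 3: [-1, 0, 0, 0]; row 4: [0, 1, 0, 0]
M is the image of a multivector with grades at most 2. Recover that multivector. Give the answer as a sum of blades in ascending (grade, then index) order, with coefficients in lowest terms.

Method: the blade images are trace-orthogonal — tr(rho(e_A) rho(e_B)^-1) = 4 if A = B and 0 otherwise — and rho(e_A)^-1 = (e_A)^2 * rho(e_A) with (e_A)^2 = +1 or -1, so the coefficient of e_A in the preimage is (e_A)^2 * tr(M rho(e_A))/4.
Nonzero projections over blades of grade <= 2: e2: (e2)^2 = -1, tr(M rho(e2)) = -20, coefficient 5; e3: (e3)^2 = -1, tr(M rho(e3)) = -4, coefficient 1. Every other blade of grade <= 2 projects to 0.
Answer: 5*e2 + e3


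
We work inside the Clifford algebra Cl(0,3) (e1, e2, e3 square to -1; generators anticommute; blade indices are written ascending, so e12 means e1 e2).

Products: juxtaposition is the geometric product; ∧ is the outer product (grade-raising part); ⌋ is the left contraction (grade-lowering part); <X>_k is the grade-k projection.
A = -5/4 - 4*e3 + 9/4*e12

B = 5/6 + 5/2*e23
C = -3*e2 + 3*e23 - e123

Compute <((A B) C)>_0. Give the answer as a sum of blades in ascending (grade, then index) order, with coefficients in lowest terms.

step 1: -25/24 - 10*e2 - 10/3*e3 + 15/8*e12 - 45/8*e13 - 25/8*e23
step 2: -165/8 + 5/2*e1 - 5/4*e2 + 165/4*e3 - 485/24*e12 + 35/8*e13 - 105/8*e23 - 95/6*e123
step 3: -165/8
Answer: -165/8


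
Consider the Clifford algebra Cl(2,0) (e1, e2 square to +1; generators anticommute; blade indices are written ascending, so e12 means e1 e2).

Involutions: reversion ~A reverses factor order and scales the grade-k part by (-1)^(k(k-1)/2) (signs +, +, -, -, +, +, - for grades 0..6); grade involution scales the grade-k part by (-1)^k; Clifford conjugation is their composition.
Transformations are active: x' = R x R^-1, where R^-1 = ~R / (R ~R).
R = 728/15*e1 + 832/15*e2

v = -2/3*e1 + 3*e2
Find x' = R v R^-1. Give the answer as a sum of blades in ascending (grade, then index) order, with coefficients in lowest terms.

~R = 728/15*e1 + 832/15*e2, and R ~R = 1222208/225, so R^-1 = ~R / (1222208/225).
R v = 6032/45 + 8216/45*e12
Answer: 346/113*e1 - 89/339*e2


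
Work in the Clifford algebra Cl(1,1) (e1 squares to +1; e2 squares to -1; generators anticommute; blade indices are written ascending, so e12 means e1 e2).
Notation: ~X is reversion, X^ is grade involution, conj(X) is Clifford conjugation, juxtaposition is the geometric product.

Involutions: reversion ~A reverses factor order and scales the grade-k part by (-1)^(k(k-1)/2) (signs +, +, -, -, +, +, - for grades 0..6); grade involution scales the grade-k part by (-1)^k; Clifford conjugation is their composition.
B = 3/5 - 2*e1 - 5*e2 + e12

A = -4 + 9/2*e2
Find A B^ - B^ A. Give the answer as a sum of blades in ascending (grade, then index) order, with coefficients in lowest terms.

first term: -249/10 - 7/2*e1 - 173/10*e2 - 13*e12
second term: -249/10 - 25/2*e1 - 173/10*e2 + 5*e12
Answer: 9*e1 - 18*e12


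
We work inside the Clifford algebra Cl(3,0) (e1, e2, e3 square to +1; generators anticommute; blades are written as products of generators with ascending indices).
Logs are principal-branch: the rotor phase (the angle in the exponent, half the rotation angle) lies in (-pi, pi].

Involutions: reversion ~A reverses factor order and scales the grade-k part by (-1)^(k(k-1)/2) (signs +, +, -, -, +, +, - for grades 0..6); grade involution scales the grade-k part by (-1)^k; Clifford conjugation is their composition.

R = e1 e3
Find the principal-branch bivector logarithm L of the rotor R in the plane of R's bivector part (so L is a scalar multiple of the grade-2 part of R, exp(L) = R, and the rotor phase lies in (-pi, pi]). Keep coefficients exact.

The scalar part of R is 0, which fixes the principal-branch rotor phase; the unit plane is then the bivector part divided by the sine of that phase, and L is that plane scaled by the phase.
Concretely: cos(phase) = 0 gives phase = ±pi/2, and since phase/sin(phase) is even the sign is immaterial: L = (phase/sin(phase)) * <R>_2 = (pi/2) * <R>_2.
Answer: pi/2*e1 e3


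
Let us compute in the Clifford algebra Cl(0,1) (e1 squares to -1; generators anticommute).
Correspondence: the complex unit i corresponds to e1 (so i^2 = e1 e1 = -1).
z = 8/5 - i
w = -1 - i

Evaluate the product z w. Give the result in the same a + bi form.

In blades: z = 8/5 - e1, w = -1 - e1.
Distribute z over w term by term (generator squares from the signature, products reordered to ascending indices): (8/5)*w = -8/5 - 8/5*e1; (-e1)*w = -1 + e1.
Sum: -13/5 - 3/5*e1; translating back through the correspondence:
Answer: -13/5 - 3/5*i


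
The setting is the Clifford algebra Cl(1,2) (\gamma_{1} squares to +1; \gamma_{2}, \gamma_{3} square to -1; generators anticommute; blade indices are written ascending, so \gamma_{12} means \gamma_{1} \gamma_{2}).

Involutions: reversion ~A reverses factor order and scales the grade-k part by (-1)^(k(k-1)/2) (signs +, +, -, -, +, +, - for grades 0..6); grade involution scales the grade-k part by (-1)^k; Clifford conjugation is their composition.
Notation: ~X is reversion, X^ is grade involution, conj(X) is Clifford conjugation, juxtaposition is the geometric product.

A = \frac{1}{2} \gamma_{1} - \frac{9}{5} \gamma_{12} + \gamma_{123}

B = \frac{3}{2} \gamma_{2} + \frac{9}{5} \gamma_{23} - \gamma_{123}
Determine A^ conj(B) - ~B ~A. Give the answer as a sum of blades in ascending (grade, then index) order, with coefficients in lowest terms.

first term: -1 - \frac{9}{2} \gamma_{1} + \frac{9}{5} \gamma_{3} + \frac{3}{4} \gamma_{12} - \frac{87}{50} \gamma_{13} + \frac{1}{2} \gamma_{23} + \frac{9}{10} \gamma_{123}
second term: 1 + \frac{9}{10} \gamma_{1} + \frac{9}{5} \gamma_{3} - \frac{3}{4} \gamma_{12} - \frac{237}{50} \gamma_{13} + \frac{1}{2} \gamma_{23} - \frac{9}{10} \gamma_{123}
Answer: -2 - \frac{27}{5} \gamma_{1} + \frac{3}{2} \gamma_{12} + 3 \gamma_{13} + \frac{9}{5} \gamma_{123}


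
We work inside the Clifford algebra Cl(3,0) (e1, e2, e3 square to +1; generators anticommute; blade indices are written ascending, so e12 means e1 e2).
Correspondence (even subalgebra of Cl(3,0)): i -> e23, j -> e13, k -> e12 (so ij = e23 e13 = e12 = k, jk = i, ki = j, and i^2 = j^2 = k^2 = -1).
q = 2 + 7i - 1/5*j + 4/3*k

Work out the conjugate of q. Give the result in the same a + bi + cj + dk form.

In blades: q = 2 + 4/3*e12 - 1/5*e13 + 7*e23.
Quaternion conjugation is reversion on the even subalgebra: the scalar is fixed and every grade-2 blade flips sign, giving 2 - 4/3*e12 + 1/5*e13 - 7*e23; translating back:
Answer: 2 - 7i + 1/5*j - 4/3*k


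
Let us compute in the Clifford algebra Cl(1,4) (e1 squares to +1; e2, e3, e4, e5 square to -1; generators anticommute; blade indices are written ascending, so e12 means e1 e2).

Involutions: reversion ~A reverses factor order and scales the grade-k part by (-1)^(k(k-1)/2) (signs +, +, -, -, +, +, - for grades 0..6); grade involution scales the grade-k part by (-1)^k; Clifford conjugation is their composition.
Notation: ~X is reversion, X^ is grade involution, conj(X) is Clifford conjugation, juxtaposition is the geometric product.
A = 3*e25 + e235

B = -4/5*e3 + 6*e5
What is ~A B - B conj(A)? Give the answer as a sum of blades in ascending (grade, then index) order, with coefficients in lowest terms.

first term: 18*e2 + 6*e23 + 4/5*e25 - 12/5*e235
second term: -18*e2 - 6*e23 - 4/5*e25 - 12/5*e235
Answer: 36*e2 + 12*e23 + 8/5*e25


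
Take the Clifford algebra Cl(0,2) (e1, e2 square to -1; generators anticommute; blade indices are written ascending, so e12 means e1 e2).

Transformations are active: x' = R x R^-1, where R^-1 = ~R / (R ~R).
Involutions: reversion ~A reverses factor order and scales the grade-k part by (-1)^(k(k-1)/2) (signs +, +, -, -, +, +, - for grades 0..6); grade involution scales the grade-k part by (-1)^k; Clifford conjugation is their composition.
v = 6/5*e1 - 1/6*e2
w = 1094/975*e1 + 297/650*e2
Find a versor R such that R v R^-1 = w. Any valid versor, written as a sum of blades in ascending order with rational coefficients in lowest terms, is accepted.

A norm check does it: q(v) = q(w) = -1321/900, hence R = v + w = 2264/975*e1 + 283/975*e2 realises the map — parallel part kept, (v - w)/2 negated, v carried to w.
Answer: 2264/975*e1 + 283/975*e2


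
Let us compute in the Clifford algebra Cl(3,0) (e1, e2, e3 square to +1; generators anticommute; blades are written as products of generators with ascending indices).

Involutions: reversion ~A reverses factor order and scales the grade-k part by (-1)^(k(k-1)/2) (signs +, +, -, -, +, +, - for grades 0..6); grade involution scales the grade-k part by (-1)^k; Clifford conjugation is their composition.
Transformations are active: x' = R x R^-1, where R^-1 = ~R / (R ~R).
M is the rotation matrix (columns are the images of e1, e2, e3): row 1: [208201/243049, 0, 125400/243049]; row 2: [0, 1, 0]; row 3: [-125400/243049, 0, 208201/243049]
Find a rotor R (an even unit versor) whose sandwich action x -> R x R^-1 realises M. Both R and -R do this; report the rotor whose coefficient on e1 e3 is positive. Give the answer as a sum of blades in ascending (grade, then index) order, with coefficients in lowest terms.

Method: write R = a + b12*e1 e2 + b13*e1 e3 + b23*e2 e3 with a^2 + b12^2 + b13^2 + b23^2 = 1 (so R^-1 = ~R). Expanding the columns R e_j ~R gives tr M = 4a^2 - 1 and, from the antisymmetric part, M21 - M12 = -4a*b12, M13 - M31 = 4a*b13, M32 - M23 = -4a*b23.
Here tr M = 659451/243049, so a^2 = (1 + tr M)/4 = 225625/243049 and a = ±475/493. Taking a = 475/493: M21 - M12 = 0, M13 - M31 = 250800/243049, M32 - M23 = 0, giving b12 = 0, b13 = 132/493, b23 = 0, i.e. R = 475/493 + 132/493*e1 e3.
Its e1 e3 coefficient is already positive.
Answer: 475/493 + 132/493*e1 e3. Recall the cover is two-to-one: with M of trace 659451/243049, both preimages act alike, and the stated e1 e3 sign chooses the sheet.


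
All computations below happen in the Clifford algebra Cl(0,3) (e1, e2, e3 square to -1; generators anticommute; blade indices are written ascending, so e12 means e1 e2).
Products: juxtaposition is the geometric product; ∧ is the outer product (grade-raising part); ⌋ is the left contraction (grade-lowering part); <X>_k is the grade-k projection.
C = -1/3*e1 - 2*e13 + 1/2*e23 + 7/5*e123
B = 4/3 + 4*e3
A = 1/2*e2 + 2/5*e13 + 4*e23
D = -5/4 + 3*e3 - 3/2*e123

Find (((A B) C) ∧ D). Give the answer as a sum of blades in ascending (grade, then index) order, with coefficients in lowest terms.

step 1: -8/5*e1 - 46/3*e2 + 8/15*e13 + 22/3*e23
step 2: -47/15 - 154/15*e1 + 56/75*e2 + 193/45*e3 + 442/45*e12 - 322/15*e13 + 56/25*e23 - 1526/45*e123
step 3: 47/12 + 77/6*e1 - 14/15*e2 - 2657/180*e3 - 221/18*e12 - 119/30*e13 - 14/25*e23 + 689/9*e123
Answer: 47/12 + 77/6*e1 - 14/15*e2 - 2657/180*e3 - 221/18*e12 - 119/30*e13 - 14/25*e23 + 689/9*e123


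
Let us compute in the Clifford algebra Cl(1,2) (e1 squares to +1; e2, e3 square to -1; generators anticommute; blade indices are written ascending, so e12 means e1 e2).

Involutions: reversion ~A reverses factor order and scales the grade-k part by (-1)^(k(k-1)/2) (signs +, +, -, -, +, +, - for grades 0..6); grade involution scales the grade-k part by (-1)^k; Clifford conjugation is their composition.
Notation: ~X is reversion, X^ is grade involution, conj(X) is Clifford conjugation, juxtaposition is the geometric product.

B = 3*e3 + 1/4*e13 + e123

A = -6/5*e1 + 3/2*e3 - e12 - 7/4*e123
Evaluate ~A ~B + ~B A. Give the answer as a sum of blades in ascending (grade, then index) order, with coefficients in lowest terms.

first term: -11/4 - 3/8*e1 + 7/16*e2 - 7/10*e3 - 15/4*e12 - 18/5*e13 + 29/20*e23 + 3*e123
second term: -25/4 + 3/8*e1 - 7/16*e2 + 7/10*e3 + 27/4*e12 + 18/5*e13 + 29/20*e23 - 3*e123
Answer: -9 + 3*e12 + 29/10*e23


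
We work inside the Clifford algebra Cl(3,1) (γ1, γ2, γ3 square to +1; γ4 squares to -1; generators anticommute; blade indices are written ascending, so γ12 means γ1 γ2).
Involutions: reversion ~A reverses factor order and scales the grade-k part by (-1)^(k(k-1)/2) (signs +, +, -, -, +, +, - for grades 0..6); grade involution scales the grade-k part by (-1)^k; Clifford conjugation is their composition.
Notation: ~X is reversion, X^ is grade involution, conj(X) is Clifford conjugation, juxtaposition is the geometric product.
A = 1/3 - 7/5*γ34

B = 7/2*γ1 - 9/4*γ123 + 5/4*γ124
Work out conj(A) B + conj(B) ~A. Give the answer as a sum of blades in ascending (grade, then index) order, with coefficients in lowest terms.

first term: 7/6*γ1 - 5/2*γ123 + 107/30*γ124 + 49/10*γ134
second term: -7/6*γ1 + γ123 - 41/15*γ124 - 49/10*γ134
Answer: -3/2*γ123 + 5/6*γ124


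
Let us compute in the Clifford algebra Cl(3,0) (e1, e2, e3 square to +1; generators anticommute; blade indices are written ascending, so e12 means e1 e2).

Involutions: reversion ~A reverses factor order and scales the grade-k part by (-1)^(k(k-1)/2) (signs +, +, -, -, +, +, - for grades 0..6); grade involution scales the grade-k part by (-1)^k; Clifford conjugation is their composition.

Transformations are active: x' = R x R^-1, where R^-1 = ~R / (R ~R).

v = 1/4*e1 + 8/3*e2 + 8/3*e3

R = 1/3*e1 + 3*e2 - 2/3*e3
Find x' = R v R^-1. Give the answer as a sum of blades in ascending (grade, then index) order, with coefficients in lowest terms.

~R = 1/3*e1 + 3*e2 - 2/3*e3, and R ~R = 86/9, so R^-1 = ~R / (86/9).
R v = 227/36 + 5/36*e12 + 19/18*e13 + 88/9*e23
Answer: 49/258*e1 + 667/516*e2 - 305/86*e3


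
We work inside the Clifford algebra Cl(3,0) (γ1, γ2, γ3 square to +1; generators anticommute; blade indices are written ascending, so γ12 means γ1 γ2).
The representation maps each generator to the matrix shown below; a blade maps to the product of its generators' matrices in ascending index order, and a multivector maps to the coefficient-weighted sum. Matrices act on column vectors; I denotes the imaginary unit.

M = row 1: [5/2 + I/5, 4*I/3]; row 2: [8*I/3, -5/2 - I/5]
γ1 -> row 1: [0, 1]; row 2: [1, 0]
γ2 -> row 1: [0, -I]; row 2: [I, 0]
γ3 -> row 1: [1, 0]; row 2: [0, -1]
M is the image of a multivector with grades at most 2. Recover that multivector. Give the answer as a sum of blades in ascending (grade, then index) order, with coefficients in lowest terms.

Method: 1, rho(γ1), rho(γ2), rho(γ3) form a trace-orthogonal basis of the 2x2 complex matrices (tr(X Y) = 2 if X = Y, else 0), so M = m0*1 + m1*rho(γ1) + m2*rho(γ2) + m3*rho(γ3) with m0 = tr(M)/2 = 0, m1 = tr(M rho(γ1))/2 = 2*I, m2 = tr(M rho(γ2))/2 = 2/3, m3 = tr(M rho(γ3))/2 = 5/2 + I/5.
Multiplying table entries, the bivector images are rho(γ12) = I*rho(γ3), rho(γ13) = -I*rho(γ2), rho(γ23) = I*rho(γ1); with real blade coefficients the real parts of m0..m3 are the coefficients of 1, γ1, γ2, γ3 and the imaginary parts give the bivectors (γ23: Im m1, γ13: -Im m2, γ12: Im m3).
Answer: 2/3*γ2 + 5/2*γ3 + 1/5*γ12 + 2*γ23


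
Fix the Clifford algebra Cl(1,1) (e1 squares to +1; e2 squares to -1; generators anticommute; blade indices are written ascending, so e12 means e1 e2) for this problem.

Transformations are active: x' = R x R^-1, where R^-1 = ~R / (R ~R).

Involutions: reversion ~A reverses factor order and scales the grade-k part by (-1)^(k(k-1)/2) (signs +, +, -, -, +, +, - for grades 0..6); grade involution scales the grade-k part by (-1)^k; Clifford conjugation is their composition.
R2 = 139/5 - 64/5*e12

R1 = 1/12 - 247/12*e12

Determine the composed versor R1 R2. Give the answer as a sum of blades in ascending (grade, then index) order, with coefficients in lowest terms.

Distribute over the terms of R1 (each basis-blade product reordered to ascending indices, repeated generators contracted through their squares):
(1/12) R2 = 139/60 - 16/15*e12
(-247/12*e12) R2 = 3952/15 - 34333/60*e12
Summing the partial products and collecting blades:
Answer: 15947/60 - 34397/60*e12


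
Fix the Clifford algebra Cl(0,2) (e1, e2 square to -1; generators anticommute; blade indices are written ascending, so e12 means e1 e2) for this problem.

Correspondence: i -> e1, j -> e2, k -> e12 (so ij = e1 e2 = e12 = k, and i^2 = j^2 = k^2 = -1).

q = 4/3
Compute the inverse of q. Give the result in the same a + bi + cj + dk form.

In blades: q = 4/3.
With qbar = 4/3 (scalar fixed, mapped units negated), q qbar = 16/9 (the sum of squared coefficients), so q^-1 = qbar / (16/9) = 3/4; translating back:
Answer: 3/4


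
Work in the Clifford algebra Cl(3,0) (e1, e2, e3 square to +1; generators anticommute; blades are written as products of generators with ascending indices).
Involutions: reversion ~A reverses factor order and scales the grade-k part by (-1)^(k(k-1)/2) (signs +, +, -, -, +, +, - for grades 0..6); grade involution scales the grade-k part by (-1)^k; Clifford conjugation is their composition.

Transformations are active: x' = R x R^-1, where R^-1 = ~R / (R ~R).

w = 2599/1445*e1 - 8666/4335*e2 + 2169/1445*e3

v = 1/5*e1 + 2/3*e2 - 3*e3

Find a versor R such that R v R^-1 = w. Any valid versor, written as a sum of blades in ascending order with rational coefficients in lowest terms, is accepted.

Key observation: q(v) = q(w) = 2134/225 (sandwiches preserve the norm), so R = v + w = 2888/1445*e1 - 5776/4335*e2 - 2166/1445*e3 works whenever it is invertible — the component of v along it is kept and (v - w)/2 reverses, sending v to w.
Answer: 2888/1445*e1 - 5776/4335*e2 - 2166/1445*e3


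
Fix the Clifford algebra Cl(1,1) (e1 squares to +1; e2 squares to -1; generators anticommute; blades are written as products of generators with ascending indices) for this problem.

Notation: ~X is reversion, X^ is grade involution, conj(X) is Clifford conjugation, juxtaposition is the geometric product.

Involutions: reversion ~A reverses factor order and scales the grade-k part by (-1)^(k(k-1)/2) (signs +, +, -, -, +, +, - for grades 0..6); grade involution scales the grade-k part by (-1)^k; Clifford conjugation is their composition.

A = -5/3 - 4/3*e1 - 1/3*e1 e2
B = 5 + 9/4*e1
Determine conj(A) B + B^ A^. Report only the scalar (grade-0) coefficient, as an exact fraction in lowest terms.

first term: -16/3 + 35/12*e1 - 3/4*e2 + 5/3*e1 e2
second term: -34/3 + 125/12*e1 + 3/4*e2 - 5/3*e1 e2
Answer: -50/3


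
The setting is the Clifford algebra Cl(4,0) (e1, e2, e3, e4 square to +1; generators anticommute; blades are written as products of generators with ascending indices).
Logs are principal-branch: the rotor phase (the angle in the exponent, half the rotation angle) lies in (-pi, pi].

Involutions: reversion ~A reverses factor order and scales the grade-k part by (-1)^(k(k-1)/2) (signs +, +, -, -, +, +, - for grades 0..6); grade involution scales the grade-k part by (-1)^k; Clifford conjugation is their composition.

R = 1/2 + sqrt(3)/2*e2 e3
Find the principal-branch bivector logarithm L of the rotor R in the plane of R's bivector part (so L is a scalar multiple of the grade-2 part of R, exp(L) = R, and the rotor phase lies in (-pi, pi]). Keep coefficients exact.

The scalar part of R is 1/2, which pins the rotor phase on the principal branch; dividing the bivector part by the sine of that phase recovers the unit plane, and L is the phase times that plane.
Concretely: cos(phase) = 1/2 gives phase = ±pi/3, and since phase/sin(phase) is even the sign is immaterial: L = (phase/sin(phase)) * <R>_2 = (2*sqrt(3)*pi/9) * <R>_2.
Answer: pi/3*e2 e3


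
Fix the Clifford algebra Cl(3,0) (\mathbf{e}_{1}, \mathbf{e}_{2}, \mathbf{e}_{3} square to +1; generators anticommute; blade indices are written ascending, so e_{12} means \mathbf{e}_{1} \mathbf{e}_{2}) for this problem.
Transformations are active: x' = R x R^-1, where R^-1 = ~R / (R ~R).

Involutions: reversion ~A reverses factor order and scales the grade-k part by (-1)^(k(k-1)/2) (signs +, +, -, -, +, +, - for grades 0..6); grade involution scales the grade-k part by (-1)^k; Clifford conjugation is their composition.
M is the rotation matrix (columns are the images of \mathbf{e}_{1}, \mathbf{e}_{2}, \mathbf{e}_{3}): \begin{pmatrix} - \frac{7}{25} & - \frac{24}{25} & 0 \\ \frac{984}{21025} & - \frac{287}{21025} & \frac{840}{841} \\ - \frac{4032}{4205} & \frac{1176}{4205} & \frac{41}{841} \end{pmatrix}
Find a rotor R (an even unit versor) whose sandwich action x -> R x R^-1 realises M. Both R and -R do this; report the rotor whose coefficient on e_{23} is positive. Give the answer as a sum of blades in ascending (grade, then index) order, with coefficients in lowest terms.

Method: write R = a + b12*e_{12} + b13*e_{13} + b23*e_{23} with a^2 + b12^2 + b13^2 + b23^2 = 1 (so R^-1 = ~R). Expanding the columns R e_j ~R gives tr M = 4a^2 - 1 and, from the antisymmetric part, M21 - M12 = -4a*b12, M13 - M31 = 4a*b13, M32 - M23 = -4a*b23.
Here tr M = -\frac{5149}{21025}, so a^2 = (1 + tr M)/4 = \frac{3969}{21025} and a = ±\frac{63}{145}. Taking a = \frac{63}{145}: M21 - M12 = \frac{21168}{21025}, M13 - M31 = \frac{4032}{4205}, M32 - M23 = -\frac{3024}{4205}, giving b12 = -\frac{84}{145}, b13 = \frac{16}{29}, b23 = \frac{12}{29}, i.e. R = \frac{63}{145} - \frac{84}{145} e_{12} + \frac{16}{29} e_{13} + \frac{12}{29} e_{23}.
Its e_{23} coefficient is already positive.
Answer: \frac{63}{145} - \frac{84}{145} e_{12} + \frac{16}{29} e_{13} + \frac{12}{29} e_{23}. Sheet selection: the two-to-one cover makes ±R indistinguishable at the matrix level (trace -\frac{5149}{21025}), so uniqueness comes from the required sign on e_{23}.


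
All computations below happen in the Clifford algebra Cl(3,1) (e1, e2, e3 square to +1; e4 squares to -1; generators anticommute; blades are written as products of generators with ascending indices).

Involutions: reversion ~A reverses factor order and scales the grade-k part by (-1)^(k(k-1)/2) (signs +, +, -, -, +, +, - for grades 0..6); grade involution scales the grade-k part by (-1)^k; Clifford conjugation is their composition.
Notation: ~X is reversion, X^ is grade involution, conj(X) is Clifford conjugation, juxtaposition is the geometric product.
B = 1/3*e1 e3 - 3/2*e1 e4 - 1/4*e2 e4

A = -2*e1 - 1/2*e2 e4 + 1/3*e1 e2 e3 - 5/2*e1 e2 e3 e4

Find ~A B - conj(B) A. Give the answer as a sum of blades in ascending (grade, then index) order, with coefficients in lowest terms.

first term: -1/8 - 1/9*e2 - 2/3*e3 + 3*e4 + 3/4*e1 e2 - 5/8*e1 e3 + 15/4*e2 e3 - 5/6*e2 e4 + 1/2*e1 e2 e4 - 1/12*e1 e3 e4 + 1/2*e2 e3 e4 - 1/6*e1 e2 e3 e4
second term: -1/8 - 1/9*e2 - 2/3*e3 + 3*e4 - 3/4*e1 e2 + 5/8*e1 e3 - 15/4*e2 e3 + 5/6*e2 e4 - 1/2*e1 e2 e4 + 1/12*e1 e3 e4 - 1/2*e2 e3 e4 - 1/6*e1 e2 e3 e4
Answer: 3/2*e1 e2 - 5/4*e1 e3 + 15/2*e2 e3 - 5/3*e2 e4 + e1 e2 e4 - 1/6*e1 e3 e4 + e2 e3 e4


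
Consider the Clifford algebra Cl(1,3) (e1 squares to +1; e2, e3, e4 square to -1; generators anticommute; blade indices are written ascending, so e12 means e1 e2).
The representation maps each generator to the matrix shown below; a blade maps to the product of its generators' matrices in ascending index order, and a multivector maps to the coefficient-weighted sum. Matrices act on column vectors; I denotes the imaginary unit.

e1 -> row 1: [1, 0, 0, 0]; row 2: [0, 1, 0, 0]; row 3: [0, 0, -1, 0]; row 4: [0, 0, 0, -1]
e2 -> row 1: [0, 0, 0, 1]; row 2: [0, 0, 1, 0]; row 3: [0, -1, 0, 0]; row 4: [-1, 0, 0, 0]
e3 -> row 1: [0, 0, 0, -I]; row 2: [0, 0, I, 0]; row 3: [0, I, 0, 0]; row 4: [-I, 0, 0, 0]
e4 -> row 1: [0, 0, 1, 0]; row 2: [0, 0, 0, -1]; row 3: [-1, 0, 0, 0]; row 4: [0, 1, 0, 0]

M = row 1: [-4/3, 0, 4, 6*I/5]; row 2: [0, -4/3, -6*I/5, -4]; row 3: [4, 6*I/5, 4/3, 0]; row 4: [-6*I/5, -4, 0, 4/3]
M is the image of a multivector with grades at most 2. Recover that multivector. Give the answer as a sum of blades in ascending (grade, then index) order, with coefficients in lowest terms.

Method: the blade images are trace-orthogonal — tr(rho(e_A) rho(e_B)^-1) = 4 if A = B and 0 otherwise — and rho(e_A)^-1 = (e_A)^2 * rho(e_A) with (e_A)^2 = +1 or -1, so the coefficient of e_A in the preimage is (e_A)^2 * tr(M rho(e_A))/4.
Nonzero projections over blades of grade <= 2: e1: (e1)^2 = +1, tr(M rho(e1)) = -16/3, coefficient -4/3; e13: (e13)^2 = +1, tr(M rho(e13)) = -24/5, coefficient -6/5; e14: (e14)^2 = +1, tr(M rho(e14)) = 16, coefficient 4. Every other blade of grade <= 2 projects to 0.
Answer: -4/3*e1 - 6/5*e13 + 4*e14
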